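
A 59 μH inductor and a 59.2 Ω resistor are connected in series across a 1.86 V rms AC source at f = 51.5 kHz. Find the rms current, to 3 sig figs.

29.9 mA

ω = 2πf = 323600 rad/s
X_L = ωL = 19.1 Ω
Z = 59.2 + j19.1 Ω
|Z| = √(59.2² + 19.1²) = 62.2 Ω
I = V/|Z| = 1.86/62.2 = 29.9 mA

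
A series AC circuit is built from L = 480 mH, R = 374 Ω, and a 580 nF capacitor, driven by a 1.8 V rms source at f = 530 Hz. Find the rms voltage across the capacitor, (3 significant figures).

ω = 2πf = 3330 rad/s
X_L = ωL = 1600 Ω
X_C = 1/(ωC) = 518 Ω
Net reactance X = X_L − X_C = 1080 Ω
Z = 374 + j1080 Ω
|Z| = √(374² + 1080²) = 1140 Ω
I = V/|Z| = 1.57 mA
V_C = I·|Z_C| = 0.00157 × 518 = 0.815 V

0.815 V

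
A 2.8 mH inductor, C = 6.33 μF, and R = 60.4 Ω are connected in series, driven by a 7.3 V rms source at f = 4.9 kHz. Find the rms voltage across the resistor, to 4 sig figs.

4.361 V

ω = 2πf = 30790 rad/s
X_L = ωL = 86.21 Ω
X_C = 1/(ωC) = 5.131 Ω
Net reactance X = X_L − X_C = 81.07 Ω
Z = 60.40 + j81.07 Ω
|Z| = √(60.40² + 81.07²) = 101.1 Ω
I = V/|Z| = 72.21 mA
V_R = I·|Z_R| = 0.07221 × 60.40 = 4.361 V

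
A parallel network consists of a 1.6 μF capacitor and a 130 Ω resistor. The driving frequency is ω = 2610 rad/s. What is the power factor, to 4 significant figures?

0.8788

X_C = 1/(ωC) = 239.5 Ω
Parallel: admittances add. Y = 1/R + jωC
Y = (0.007692 + j0.004176) S
|Y| = 0.008753 S → |Z| = 1/|Y| = 114.2 Ω, ∠Z = −∠Y = -28.50°
cos φ = cos(-28.50°) = 0.8788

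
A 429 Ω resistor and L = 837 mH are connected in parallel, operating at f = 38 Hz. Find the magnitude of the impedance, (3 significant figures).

ω = 2πf = 238.8 rad/s
X_L = ωL = 200 Ω
Parallel: admittances add. Y = 1/R + 1/(jωL)
Y = (0.00233 − j0.00500) S
|Y| = 0.00552 S → |Z| = 1/|Y| = 181 Ω, ∠Z = −∠Y = 65.0°

181 Ω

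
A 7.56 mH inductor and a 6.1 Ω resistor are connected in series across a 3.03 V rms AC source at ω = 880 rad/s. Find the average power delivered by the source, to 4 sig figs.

687.4 mW

X_L = ωL = 6.653 Ω
Z = 6.100 + j6.653 Ω
|Z| = √(6.100² + 6.653²) = 9.026 Ω
∠Z = arctan(6.653/6.100) = 47.48°
I = V/|Z| = 335.7 mA
P = VI cos φ = 3.03 × 0.3357 × cos(47.48°) = 687.4 mW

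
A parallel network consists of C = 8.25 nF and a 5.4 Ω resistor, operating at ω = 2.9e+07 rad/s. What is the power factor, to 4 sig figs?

0.6121

X_C = 1/(ωC) = 4.180 Ω
Parallel: admittances add. Y = 1/R + jωC
Y = (0.1852 + j0.2392) S
|Y| = 0.3025 S → |Z| = 1/|Y| = 3.305 Ω, ∠Z = −∠Y = -52.26°
cos φ = cos(-52.26°) = 0.6121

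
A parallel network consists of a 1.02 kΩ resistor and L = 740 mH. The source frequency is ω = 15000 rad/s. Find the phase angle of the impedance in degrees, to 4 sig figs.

X_L = ωL = 11100 Ω
Parallel: admittances add. Y = 1/R + 1/(jωL)
Y = (0.0009804 − j9.009e-05) S
|Y| = 0.0009845 S → |Z| = 1/|Y| = 1016 Ω, ∠Z = −∠Y = 5.250°

5.250°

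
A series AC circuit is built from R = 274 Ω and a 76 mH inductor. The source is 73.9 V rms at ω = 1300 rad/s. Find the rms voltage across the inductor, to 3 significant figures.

X_L = ωL = 98.8 Ω
Z = 274 + j98.8 Ω
|Z| = √(274² + 98.8²) = 291 Ω
I = V/|Z| = 254 mA
V_L = I·|Z_L| = 0.254 × 98.8 = 25.1 V

25.1 V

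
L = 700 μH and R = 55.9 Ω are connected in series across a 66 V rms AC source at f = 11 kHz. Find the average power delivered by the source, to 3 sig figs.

ω = 2πf = 69120 rad/s
X_L = ωL = 48.4 Ω
Z = 55.9 + j48.4 Ω
|Z| = √(55.9² + 48.4²) = 73.9 Ω
∠Z = arctan(48.4/55.9) = 40.9°
I = V/|Z| = 893 mA
P = VI cos φ = 66 × 0.893 × cos(40.9°) = 44.6 W

44.6 W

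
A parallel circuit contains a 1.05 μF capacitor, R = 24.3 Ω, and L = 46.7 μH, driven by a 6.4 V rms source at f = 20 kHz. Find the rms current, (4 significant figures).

360.5 mA

ω = 2πf = 125700 rad/s
X_L = ωL = 5.868 Ω
X_C = 1/(ωC) = 7.579 Ω
Parallel: admittances add. Y = 1/R + 1/(jωL) + jωC
Y = (0.04115 − j0.03845) S
|Y| = 0.05632 S → |Z| = 1/|Y| = 17.75 Ω, ∠Z = −∠Y = 43.06°
I = V/|Z| = 6.4/17.75 = 360.5 mA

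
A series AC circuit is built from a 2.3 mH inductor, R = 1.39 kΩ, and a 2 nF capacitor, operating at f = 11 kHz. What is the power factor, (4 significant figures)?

ω = 2πf = 69120 rad/s
X_L = ωL = 159.0 Ω
X_C = 1/(ωC) = 7234 Ω
Net reactance X = X_L − X_C = -7075 Ω
Z = 1390 − j7075 Ω
|Z| = √(1390² + 7075²) = 7211 Ω
∠Z = arctan(-7075/1390) = -78.89°
cos φ = cos(-78.89°) = 0.1928

0.1928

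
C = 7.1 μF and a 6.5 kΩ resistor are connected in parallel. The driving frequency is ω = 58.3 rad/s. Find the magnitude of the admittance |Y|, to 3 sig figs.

442 μS

X_C = 1/(ωC) = 2420 Ω
Parallel: admittances add. Y = 1/R + jωC
Y = (0.000154 + j0.000414) S
|Y| = 0.000442 S → |Z| = 1/|Y| = 2260 Ω, ∠Z = −∠Y = -69.6°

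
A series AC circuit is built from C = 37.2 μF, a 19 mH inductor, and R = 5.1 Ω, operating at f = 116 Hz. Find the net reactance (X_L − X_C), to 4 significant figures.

ω = 2πf = 728.8 rad/s
X_L = ωL = 13.85 Ω
X_C = 1/(ωC) = 36.88 Ω
X = 13.85 − 36.88 = -23.03 Ω

-23.03 Ω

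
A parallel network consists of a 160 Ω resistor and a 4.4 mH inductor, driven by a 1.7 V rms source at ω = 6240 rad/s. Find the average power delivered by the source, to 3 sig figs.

18.1 mW

X_L = ωL = 27.5 Ω
Parallel: admittances add. Y = 1/R + 1/(jωL)
Y = (0.00625 − j0.0364) S
|Y| = 0.0370 S → |Z| = 1/|Y| = 27.1 Ω, ∠Z = −∠Y = 80.3°
I = V/|Z| = 62.8 mA
P = VI cos φ = 1.7 × 0.0628 × cos(80.3°) = 18.1 mW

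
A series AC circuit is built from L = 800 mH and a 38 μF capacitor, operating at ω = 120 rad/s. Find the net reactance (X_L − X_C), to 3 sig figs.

X_L = ωL = 96.0 Ω
X_C = 1/(ωC) = 219 Ω
X = 96.0 − 219 = -123 Ω

-123 Ω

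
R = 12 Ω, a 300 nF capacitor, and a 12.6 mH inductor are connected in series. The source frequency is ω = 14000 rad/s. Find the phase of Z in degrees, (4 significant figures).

-78.99°

X_L = ωL = 176.4 Ω
X_C = 1/(ωC) = 238.1 Ω
Net reactance X = X_L − X_C = -61.70 Ω
Z = 12.00 − j61.70 Ω
|Z| = √(12.00² + 61.70²) = 62.85 Ω
∠Z = arctan(-61.70/12.00) = -78.99°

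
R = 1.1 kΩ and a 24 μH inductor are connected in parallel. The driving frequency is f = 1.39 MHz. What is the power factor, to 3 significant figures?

0.187

ω = 2πf = 8.734e+06 rad/s
X_L = ωL = 210 Ω
Parallel: admittances add. Y = 1/R + 1/(jωL)
Y = (0.000909 − j0.00477) S
|Y| = 0.00486 S → |Z| = 1/|Y| = 206 Ω, ∠Z = −∠Y = 79.2°
cos φ = cos(79.2°) = 0.187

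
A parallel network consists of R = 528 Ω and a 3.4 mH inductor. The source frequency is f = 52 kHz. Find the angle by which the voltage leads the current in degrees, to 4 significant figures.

25.42°

ω = 2πf = 326700 rad/s
X_L = ωL = 1111 Ω
Parallel: admittances add. Y = 1/R + 1/(jωL)
Y = (0.001894 − j0.0009002) S
|Y| = 0.002097 S → |Z| = 1/|Y| = 476.9 Ω, ∠Z = −∠Y = 25.42°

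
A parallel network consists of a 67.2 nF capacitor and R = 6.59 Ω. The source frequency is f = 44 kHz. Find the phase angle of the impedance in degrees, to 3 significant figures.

-6.98°

ω = 2πf = 276500 rad/s
X_C = 1/(ωC) = 53.8 Ω
Parallel: admittances add. Y = 1/R + jωC
Y = (0.152 + j0.0186) S
|Y| = 0.153 S → |Z| = 1/|Y| = 6.54 Ω, ∠Z = −∠Y = -6.98°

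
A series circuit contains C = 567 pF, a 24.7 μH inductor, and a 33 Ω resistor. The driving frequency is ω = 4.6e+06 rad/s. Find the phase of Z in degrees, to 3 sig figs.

-83.0°

X_L = ωL = 114 Ω
X_C = 1/(ωC) = 383 Ω
Net reactance X = X_L − X_C = -270 Ω
Z = 33.0 − j270 Ω
|Z| = √(33.0² + 270²) = 272 Ω
∠Z = arctan(-270/33.0) = -83.0°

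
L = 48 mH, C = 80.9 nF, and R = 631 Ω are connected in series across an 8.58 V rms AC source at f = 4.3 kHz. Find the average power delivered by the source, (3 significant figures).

ω = 2πf = 27020 rad/s
X_L = ωL = 1300 Ω
X_C = 1/(ωC) = 458 Ω
Net reactance X = X_L − X_C = 839 Ω
Z = 631 + j839 Ω
|Z| = √(631² + 839²) = 1050 Ω
∠Z = arctan(839/631) = 53.1°
I = V/|Z| = 8.17 mA
P = VI cos φ = 8.58 × 0.00817 × cos(53.1°) = 42.1 mW

42.1 mW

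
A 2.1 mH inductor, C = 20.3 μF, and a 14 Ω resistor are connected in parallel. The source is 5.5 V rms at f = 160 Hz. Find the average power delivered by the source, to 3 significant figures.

ω = 2πf = 1005 rad/s
X_L = ωL = 2.11 Ω
X_C = 1/(ωC) = 49.0 Ω
Parallel: admittances add. Y = 1/R + 1/(jωL) + jωC
Y = (0.0714 − j0.453) S
|Y| = 0.459 S → |Z| = 1/|Y| = 2.18 Ω, ∠Z = −∠Y = 81.0°
I = V/|Z| = 2.52 A
P = VI cos φ = 5.5 × 2.52 × cos(81.0°) = 2.16 W

2.16 W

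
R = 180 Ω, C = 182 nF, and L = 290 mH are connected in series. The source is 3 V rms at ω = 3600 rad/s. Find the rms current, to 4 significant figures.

X_L = ωL = 1044 Ω
X_C = 1/(ωC) = 1526 Ω
Net reactance X = X_L − X_C = -482.3 Ω
Z = 180.0 − j482.3 Ω
|Z| = √(180.0² + 482.3²) = 514.7 Ω
I = V/|Z| = 3/514.7 = 5.828 mA

5.828 mA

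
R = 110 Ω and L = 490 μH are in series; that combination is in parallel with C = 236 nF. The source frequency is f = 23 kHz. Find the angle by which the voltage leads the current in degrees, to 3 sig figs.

ω = 2πf = 144500 rad/s
X_L = ωL = 70.8 Ω
X_C = 1/(ωC) = 29.3 Ω
Branch 1 (R+jX_L): Z₁ = 110 + j70.8 Ω, |Z₁| = 131 Ω
Branch 2 (−jX_C): Z₂ = −j29.3 Ω
Parallel: Z = Z₁Z₂/(Z₁+Z₂), |Z| = 32.6 Ω, ∠Z = -77.9°

-77.9°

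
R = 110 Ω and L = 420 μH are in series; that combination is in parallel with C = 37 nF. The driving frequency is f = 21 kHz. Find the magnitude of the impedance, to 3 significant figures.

ω = 2πf = 131900 rad/s
X_L = ωL = 55.4 Ω
X_C = 1/(ωC) = 205 Ω
Branch 1 (R+jX_L): Z₁ = 110 + j55.4 Ω, |Z₁| = 123 Ω
Branch 2 (−jX_C): Z₂ = −j205 Ω
Parallel: Z = Z₁Z₂/(Z₁+Z₂), |Z| = 136 Ω, ∠Z = -9.62°

136 Ω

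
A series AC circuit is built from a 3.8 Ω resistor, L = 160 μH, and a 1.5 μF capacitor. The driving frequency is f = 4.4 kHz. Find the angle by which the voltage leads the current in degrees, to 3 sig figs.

ω = 2πf = 27650 rad/s
X_L = ωL = 4.42 Ω
X_C = 1/(ωC) = 24.1 Ω
Net reactance X = X_L − X_C = -19.7 Ω
Z = 3.80 − j19.7 Ω
|Z| = √(3.80² + 19.7²) = 20.1 Ω
∠Z = arctan(-19.7/3.80) = -79.1°

-79.1°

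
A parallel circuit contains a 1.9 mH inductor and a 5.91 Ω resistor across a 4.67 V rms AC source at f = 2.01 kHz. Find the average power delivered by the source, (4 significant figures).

3.690 W

ω = 2πf = 12630 rad/s
X_L = ωL = 24.00 Ω
Parallel: admittances add. Y = 1/R + 1/(jωL)
Y = (0.1692 − j0.04167) S
|Y| = 0.1743 S → |Z| = 1/|Y| = 5.739 Ω, ∠Z = −∠Y = 13.84°
I = V/|Z| = 813.8 mA
P = VI cos φ = 4.67 × 0.8138 × cos(13.84°) = 3.690 W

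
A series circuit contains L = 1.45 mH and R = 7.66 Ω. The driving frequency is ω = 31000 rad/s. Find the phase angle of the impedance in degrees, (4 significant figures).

80.33°

X_L = ωL = 44.95 Ω
Z = 7.660 + j44.95 Ω
|Z| = √(7.660² + 44.95²) = 45.60 Ω
∠Z = arctan(44.95/7.660) = 80.33°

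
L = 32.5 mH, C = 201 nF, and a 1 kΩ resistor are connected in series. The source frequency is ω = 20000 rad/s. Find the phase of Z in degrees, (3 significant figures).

21.9°

X_L = ωL = 650 Ω
X_C = 1/(ωC) = 249 Ω
Net reactance X = X_L − X_C = 401 Ω
Z = 1000 + j401 Ω
|Z| = √(1000² + 401²) = 1080 Ω
∠Z = arctan(401/1000) = 21.9°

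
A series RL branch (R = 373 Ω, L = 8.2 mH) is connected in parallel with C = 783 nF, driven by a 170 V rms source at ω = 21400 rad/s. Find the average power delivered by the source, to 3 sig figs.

X_L = ωL = 175 Ω
X_C = 1/(ωC) = 59.7 Ω
Branch 1 (R+jX_L): Z₁ = 373 + j175 Ω, |Z₁| = 412 Ω
Branch 2 (−jX_C): Z₂ = −j59.7 Ω
Parallel: Z = Z₁Z₂/(Z₁+Z₂), |Z| = 63.0 Ω, ∠Z = -82.1°
I = V/|Z| = 2.70 A
P = VI cos φ = 170 × 2.70 × cos(-82.1°) = 63.4 W

63.4 W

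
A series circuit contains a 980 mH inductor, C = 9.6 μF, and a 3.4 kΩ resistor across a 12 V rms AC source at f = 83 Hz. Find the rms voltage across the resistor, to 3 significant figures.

12.0 V

ω = 2πf = 521.5 rad/s
X_L = ωL = 511 Ω
X_C = 1/(ωC) = 200 Ω
Net reactance X = X_L − X_C = 311 Ω
Z = 3400 + j311 Ω
|Z| = √(3400² + 311²) = 3410 Ω
I = V/|Z| = 3.51 mA
V_R = I·|Z_R| = 0.00351 × 3400 = 12.0 V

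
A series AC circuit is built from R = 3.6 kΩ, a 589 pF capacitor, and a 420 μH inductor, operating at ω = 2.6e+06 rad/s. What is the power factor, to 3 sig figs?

0.993

X_L = ωL = 1090 Ω
X_C = 1/(ωC) = 653 Ω
Net reactance X = X_L − X_C = 439 Ω
Z = 3600 + j439 Ω
|Z| = √(3600² + 439²) = 3630 Ω
∠Z = arctan(439/3600) = 6.95°
cos φ = cos(6.95°) = 0.993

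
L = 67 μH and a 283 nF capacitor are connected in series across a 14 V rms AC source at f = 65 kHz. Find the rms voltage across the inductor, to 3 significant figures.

20.5 V

ω = 2πf = 408400 rad/s
X_L = ωL = 27.4 Ω
X_C = 1/(ωC) = 8.65 Ω
Net reactance X = X_L − X_C = 18.7 Ω
Z = j18.7 Ω
|Z| = √(0² + 18.7²) = 18.7 Ω
I = V/|Z| = 748 mA
V_L = I·|Z_L| = 0.748 × 27.4 = 20.5 V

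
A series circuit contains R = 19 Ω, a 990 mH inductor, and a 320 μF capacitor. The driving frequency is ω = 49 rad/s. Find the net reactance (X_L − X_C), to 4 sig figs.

-15.27 Ω

X_L = ωL = 48.51 Ω
X_C = 1/(ωC) = 63.78 Ω
X = 48.51 − 63.78 = -15.27 Ω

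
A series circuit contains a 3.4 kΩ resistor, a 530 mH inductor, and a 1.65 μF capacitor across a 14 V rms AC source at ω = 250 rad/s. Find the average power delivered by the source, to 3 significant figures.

39.6 mW

X_L = ωL = 132 Ω
X_C = 1/(ωC) = 2420 Ω
Net reactance X = X_L − X_C = -2290 Ω
Z = 3400 − j2290 Ω
|Z| = √(3400² + 2290²) = 4100 Ω
∠Z = arctan(-2290/3400) = -34.0°
I = V/|Z| = 3.41 mA
P = VI cos φ = 14 × 0.00341 × cos(-34.0°) = 39.6 mW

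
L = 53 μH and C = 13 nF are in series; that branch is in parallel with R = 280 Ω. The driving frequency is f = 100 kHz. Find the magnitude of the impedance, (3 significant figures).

84.9 Ω

ω = 2πf = 628300 rad/s
X_L = ωL = 33.3 Ω
X_C = 1/(ωC) = 122 Ω
Branch 1: Z₁ = R = 280 Ω
Branch 2 (series LC): Z₂ = j(X_L − X_C) = −j89.1 Ω
Parallel: Z = Z₁Z₂/(Z₁+Z₂), |Z| = 84.9 Ω, ∠Z = -72.3°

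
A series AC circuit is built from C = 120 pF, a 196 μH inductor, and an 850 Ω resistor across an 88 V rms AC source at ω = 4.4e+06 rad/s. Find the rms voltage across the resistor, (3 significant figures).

56.0 V

X_L = ωL = 862 Ω
X_C = 1/(ωC) = 1890 Ω
Net reactance X = X_L − X_C = -1030 Ω
Z = 850 − j1030 Ω
|Z| = √(850² + 1030²) = 1340 Ω
I = V/|Z| = 65.8 mA
V_R = I·|Z_R| = 0.0658 × 850 = 56.0 V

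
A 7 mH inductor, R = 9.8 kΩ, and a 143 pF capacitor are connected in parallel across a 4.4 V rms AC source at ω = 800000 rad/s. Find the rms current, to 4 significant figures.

530.4 μA

X_L = ωL = 5600 Ω
X_C = 1/(ωC) = 8741 Ω
Parallel: admittances add. Y = 1/R + 1/(jωL) + jωC
Y = (0.0001020 − j6.417e-05) S
|Y| = 0.0001205 S → |Z| = 1/|Y| = 8296 Ω, ∠Z = −∠Y = 32.16°
I = V/|Z| = 4.4/8296 = 530.4 μA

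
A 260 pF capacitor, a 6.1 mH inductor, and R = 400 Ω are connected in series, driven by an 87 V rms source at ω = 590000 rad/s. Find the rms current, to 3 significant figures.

29.5 mA

X_L = ωL = 3600 Ω
X_C = 1/(ωC) = 6520 Ω
Net reactance X = X_L − X_C = -2920 Ω
Z = 400 − j2920 Ω
|Z| = √(400² + 2920²) = 2950 Ω
I = V/|Z| = 87/2950 = 29.5 mA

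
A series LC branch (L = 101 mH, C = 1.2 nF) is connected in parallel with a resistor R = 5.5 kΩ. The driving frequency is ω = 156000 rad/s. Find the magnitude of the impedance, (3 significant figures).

4860 Ω

X_L = ωL = 15800 Ω
X_C = 1/(ωC) = 5340 Ω
Branch 1: Z₁ = R = 5500 Ω
Branch 2 (series LC): Z₂ = j(X_L − X_C) = j10400 Ω
Parallel: Z = Z₁Z₂/(Z₁+Z₂), |Z| = 4860 Ω, ∠Z = 27.8°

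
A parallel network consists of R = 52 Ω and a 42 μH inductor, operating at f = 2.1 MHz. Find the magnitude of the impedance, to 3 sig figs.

ω = 2πf = 1.319e+07 rad/s
X_L = ωL = 554 Ω
Parallel: admittances add. Y = 1/R + 1/(jωL)
Y = (0.0192 − j0.00180) S
|Y| = 0.0193 S → |Z| = 1/|Y| = 51.8 Ω, ∠Z = −∠Y = 5.36°

51.8 Ω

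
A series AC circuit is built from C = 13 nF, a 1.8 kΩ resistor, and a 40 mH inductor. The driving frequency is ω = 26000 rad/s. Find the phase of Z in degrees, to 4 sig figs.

-46.83°

X_L = ωL = 1040 Ω
X_C = 1/(ωC) = 2959 Ω
Net reactance X = X_L − X_C = -1919 Ω
Z = 1800 − j1919 Ω
|Z| = √(1800² + 1919²) = 2631 Ω
∠Z = arctan(-1919/1800) = -46.83°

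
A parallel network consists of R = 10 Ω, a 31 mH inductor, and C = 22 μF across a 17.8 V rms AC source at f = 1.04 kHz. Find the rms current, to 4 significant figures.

3.045 A

ω = 2πf = 6535 rad/s
X_L = ωL = 202.6 Ω
X_C = 1/(ωC) = 6.956 Ω
Parallel: admittances add. Y = 1/R + 1/(jωL) + jωC
Y = (0.1000 + j0.1388) S
|Y| = 0.1711 S → |Z| = 1/|Y| = 5.845 Ω, ∠Z = −∠Y = -54.23°
I = V/|Z| = 17.8/5.845 = 3.045 A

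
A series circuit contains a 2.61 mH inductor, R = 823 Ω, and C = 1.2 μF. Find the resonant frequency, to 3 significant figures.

2.84 kHz

ω₀ = 1/√(LC) = 1/√(0.00261 × 1.2e-06) = 17870 rad/s
f₀ = ω₀/(2π) = 2.84 kHz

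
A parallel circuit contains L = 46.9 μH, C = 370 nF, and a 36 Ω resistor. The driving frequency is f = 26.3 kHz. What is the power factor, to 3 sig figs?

ω = 2πf = 165200 rad/s
X_L = ωL = 7.75 Ω
X_C = 1/(ωC) = 16.4 Ω
Parallel: admittances add. Y = 1/R + 1/(jωL) + jωC
Y = (0.0278 − j0.0679) S
|Y| = 0.0734 S → |Z| = 1/|Y| = 13.6 Ω, ∠Z = −∠Y = 67.7°
cos φ = cos(67.7°) = 0.379

0.379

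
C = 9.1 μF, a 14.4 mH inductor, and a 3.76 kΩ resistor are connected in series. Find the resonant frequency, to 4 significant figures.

ω₀ = 1/√(LC) = 1/√(0.0144 × 9.1e-06) = 2762 rad/s
f₀ = ω₀/(2π) = 439.7 Hz

439.7 Hz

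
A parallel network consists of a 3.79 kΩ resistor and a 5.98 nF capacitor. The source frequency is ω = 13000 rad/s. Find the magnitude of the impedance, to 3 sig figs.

3640 Ω

X_C = 1/(ωC) = 12900 Ω
Parallel: admittances add. Y = 1/R + jωC
Y = (0.000264 + j7.77e-05) S
|Y| = 0.000275 S → |Z| = 1/|Y| = 3640 Ω, ∠Z = −∠Y = -16.4°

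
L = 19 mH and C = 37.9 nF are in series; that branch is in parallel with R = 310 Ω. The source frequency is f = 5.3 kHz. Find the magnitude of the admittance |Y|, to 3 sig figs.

7.05 mS

ω = 2πf = 33300 rad/s
X_L = ωL = 633 Ω
X_C = 1/(ωC) = 792 Ω
Branch 1: Z₁ = R = 310 Ω
Branch 2 (series LC): Z₂ = j(X_L − X_C) = −j160 Ω
Parallel: Z = Z₁Z₂/(Z₁+Z₂), |Z| = 142 Ω, ∠Z = -62.8°
|Y| = 1/|Z| = 7.05 mS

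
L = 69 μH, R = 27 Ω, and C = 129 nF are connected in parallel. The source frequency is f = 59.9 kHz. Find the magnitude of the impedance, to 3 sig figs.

26.1 Ω

ω = 2πf = 376400 rad/s
X_L = ωL = 26.0 Ω
X_C = 1/(ωC) = 20.6 Ω
Parallel: admittances add. Y = 1/R + 1/(jωL) + jωC
Y = (0.0370 + j0.0100) S
|Y| = 0.0384 S → |Z| = 1/|Y| = 26.1 Ω, ∠Z = −∠Y = -15.2°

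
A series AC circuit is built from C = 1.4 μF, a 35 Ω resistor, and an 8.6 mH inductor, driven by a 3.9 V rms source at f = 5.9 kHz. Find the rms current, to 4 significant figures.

ω = 2πf = 37070 rad/s
X_L = ωL = 318.8 Ω
X_C = 1/(ωC) = 19.27 Ω
Net reactance X = X_L − X_C = 299.5 Ω
Z = 35.00 + j299.5 Ω
|Z| = √(35.00² + 299.5²) = 301.6 Ω
I = V/|Z| = 3.9/301.6 = 12.93 mA

12.93 mA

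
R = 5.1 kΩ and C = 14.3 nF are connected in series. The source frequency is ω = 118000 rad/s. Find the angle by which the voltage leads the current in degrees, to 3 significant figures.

-6.63°

X_C = 1/(ωC) = 593 Ω
Z = 5100 − j593 Ω
|Z| = √(5100² + 593²) = 5130 Ω
∠Z = arctan(-593/5100) = -6.63°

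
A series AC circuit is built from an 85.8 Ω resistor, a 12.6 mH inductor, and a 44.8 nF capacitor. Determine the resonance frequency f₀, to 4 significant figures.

ω₀ = 1/√(LC) = 1/√(0.0126 × 4.48e-08) = 42090 rad/s
f₀ = ω₀/(2π) = 6.699 kHz

6.699 kHz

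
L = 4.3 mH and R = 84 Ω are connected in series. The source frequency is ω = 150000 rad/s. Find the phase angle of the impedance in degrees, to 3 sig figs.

82.6°

X_L = ωL = 645 Ω
Z = 84.0 + j645 Ω
|Z| = √(84.0² + 645²) = 650 Ω
∠Z = arctan(645/84.0) = 82.6°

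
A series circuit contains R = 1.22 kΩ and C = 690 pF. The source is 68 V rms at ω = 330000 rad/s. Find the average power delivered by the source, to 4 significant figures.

X_C = 1/(ωC) = 4392 Ω
Z = 1220 − j4392 Ω
|Z| = √(1220² + 4392²) = 4558 Ω
∠Z = arctan(-4392/1220) = -74.48°
I = V/|Z| = 14.92 mA
P = VI cos φ = 68 × 0.01492 × cos(-74.48°) = 271.5 mW

271.5 mW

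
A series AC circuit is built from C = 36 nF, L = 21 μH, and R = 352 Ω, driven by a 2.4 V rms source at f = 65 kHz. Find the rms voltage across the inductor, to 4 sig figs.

ω = 2πf = 408400 rad/s
X_L = ωL = 8.577 Ω
X_C = 1/(ωC) = 68.01 Ω
Net reactance X = X_L − X_C = -59.44 Ω
Z = 352.0 − j59.44 Ω
|Z| = √(352.0² + 59.44²) = 357.0 Ω
I = V/|Z| = 6.723 mA
V_L = I·|Z_L| = 0.006723 × 8.577 = 0.05766 V

0.05766 V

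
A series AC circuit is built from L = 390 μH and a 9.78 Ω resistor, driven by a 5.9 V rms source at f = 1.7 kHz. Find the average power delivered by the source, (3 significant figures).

ω = 2πf = 10680 rad/s
X_L = ωL = 4.17 Ω
Z = 9.78 + j4.17 Ω
|Z| = √(9.78² + 4.17²) = 10.6 Ω
∠Z = arctan(4.17/9.78) = 23.1°
I = V/|Z| = 555 mA
P = VI cos φ = 5.9 × 0.555 × cos(23.1°) = 3.01 W

3.01 W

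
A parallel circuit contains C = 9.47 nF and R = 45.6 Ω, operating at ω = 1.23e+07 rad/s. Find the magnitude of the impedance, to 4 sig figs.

X_C = 1/(ωC) = 8.585 Ω
Parallel: admittances add. Y = 1/R + jωC
Y = (0.02193 + j0.1165) S
|Y| = 0.1185 S → |Z| = 1/|Y| = 8.437 Ω, ∠Z = −∠Y = -79.34°

8.437 Ω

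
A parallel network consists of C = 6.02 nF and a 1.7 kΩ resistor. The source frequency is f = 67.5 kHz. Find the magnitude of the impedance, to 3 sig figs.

382 Ω

ω = 2πf = 424100 rad/s
X_C = 1/(ωC) = 392 Ω
Parallel: admittances add. Y = 1/R + jωC
Y = (0.000588 + j0.00255) S
|Y| = 0.00262 S → |Z| = 1/|Y| = 382 Ω, ∠Z = −∠Y = -77.0°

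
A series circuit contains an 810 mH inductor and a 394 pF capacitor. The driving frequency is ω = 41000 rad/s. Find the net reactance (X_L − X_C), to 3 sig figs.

X_L = ωL = 33200 Ω
X_C = 1/(ωC) = 61900 Ω
X = 33200 − 61900 = -28700 Ω

-28700 Ω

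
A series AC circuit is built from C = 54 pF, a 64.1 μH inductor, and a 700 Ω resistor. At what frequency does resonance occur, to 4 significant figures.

2.705 MHz

ω₀ = 1/√(LC) = 1/√(6.41e-05 × 5.4e-11) = 1.7e+07 rad/s
f₀ = ω₀/(2π) = 2.705 MHz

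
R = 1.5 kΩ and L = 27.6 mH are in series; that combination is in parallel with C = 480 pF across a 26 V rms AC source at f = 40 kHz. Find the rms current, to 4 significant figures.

ω = 2πf = 251300 rad/s
X_L = ωL = 6937 Ω
X_C = 1/(ωC) = 8289 Ω
Branch 1 (R+jX_L): Z₁ = 1500 + j6937 Ω, |Z₁| = 7097 Ω
Branch 2 (−jX_C): Z₂ = −j8289 Ω
Parallel: Z = Z₁Z₂/(Z₁+Z₂), |Z| = 29130 Ω, ∠Z = 29.84°
I = V/|Z| = 26/29130 = 892.7 μA

892.7 μA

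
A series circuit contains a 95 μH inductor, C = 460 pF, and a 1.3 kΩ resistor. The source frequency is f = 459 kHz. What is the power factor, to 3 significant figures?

ω = 2πf = 2.884e+06 rad/s
X_L = ωL = 274 Ω
X_C = 1/(ωC) = 754 Ω
Net reactance X = X_L − X_C = -480 Ω
Z = 1300 − j480 Ω
|Z| = √(1300² + 480²) = 1390 Ω
∠Z = arctan(-480/1300) = -20.3°
cos φ = cos(-20.3°) = 0.938

0.938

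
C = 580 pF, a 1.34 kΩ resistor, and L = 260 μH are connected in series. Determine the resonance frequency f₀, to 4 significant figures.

409.8 kHz

ω₀ = 1/√(LC) = 1/√(0.00026 × 5.8e-10) = 2.575e+06 rad/s
f₀ = ω₀/(2π) = 409.8 kHz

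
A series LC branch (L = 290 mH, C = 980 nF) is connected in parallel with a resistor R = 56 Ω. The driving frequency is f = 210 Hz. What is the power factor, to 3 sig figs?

ω = 2πf = 1319 rad/s
X_L = ωL = 383 Ω
X_C = 1/(ωC) = 773 Ω
Branch 1: Z₁ = R = 56.0 Ω
Branch 2 (series LC): Z₂ = j(X_L − X_C) = −j391 Ω
Parallel: Z = Z₁Z₂/(Z₁+Z₂), |Z| = 55.4 Ω, ∠Z = -8.16°
cos φ = cos(-8.16°) = 0.990

0.990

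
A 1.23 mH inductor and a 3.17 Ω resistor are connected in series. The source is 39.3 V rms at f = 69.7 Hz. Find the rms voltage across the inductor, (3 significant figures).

ω = 2πf = 437.9 rad/s
X_L = ωL = 0.539 Ω
Z = 3.17 + j0.539 Ω
|Z| = √(3.17² + 0.539²) = 3.22 Ω
I = V/|Z| = 12.2 A
V_L = I·|Z_L| = 12.2 × 0.539 = 6.58 V

6.58 V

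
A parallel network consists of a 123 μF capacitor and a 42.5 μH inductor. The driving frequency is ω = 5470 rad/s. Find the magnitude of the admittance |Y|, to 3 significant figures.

X_L = ωL = 0.232 Ω
X_C = 1/(ωC) = 1.49 Ω
Parallel: admittances add. Y = 1/(jωL) + jωC
Y = (0 − j3.63) S
|Y| = 3.63 S → |Z| = 1/|Y| = 0.276 Ω, ∠Z = −∠Y = 90.0°

3.63 S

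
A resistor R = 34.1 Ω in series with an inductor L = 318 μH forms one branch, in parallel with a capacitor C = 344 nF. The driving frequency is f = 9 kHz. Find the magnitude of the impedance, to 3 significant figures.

41.5 Ω

ω = 2πf = 56550 rad/s
X_L = ωL = 18.0 Ω
X_C = 1/(ωC) = 51.4 Ω
Branch 1 (R+jX_L): Z₁ = 34.1 + j18.0 Ω, |Z₁| = 38.6 Ω
Branch 2 (−jX_C): Z₂ = −j51.4 Ω
Parallel: Z = Z₁Z₂/(Z₁+Z₂), |Z| = 41.5 Ω, ∠Z = -17.8°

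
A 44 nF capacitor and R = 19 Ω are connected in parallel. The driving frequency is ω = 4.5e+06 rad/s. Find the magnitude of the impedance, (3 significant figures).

4.88 Ω

X_C = 1/(ωC) = 5.05 Ω
Parallel: admittances add. Y = 1/R + jωC
Y = (0.0526 + j0.198) S
|Y| = 0.205 S → |Z| = 1/|Y| = 4.88 Ω, ∠Z = −∠Y = -75.1°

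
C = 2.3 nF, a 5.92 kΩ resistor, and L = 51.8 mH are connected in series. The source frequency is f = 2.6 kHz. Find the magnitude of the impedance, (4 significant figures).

ω = 2πf = 16340 rad/s
X_L = ωL = 846.2 Ω
X_C = 1/(ωC) = 26610 Ω
Net reactance X = X_L − X_C = -25770 Ω
Z = 5920 − j25770 Ω
|Z| = √(5920² + 25770²) = 26440 Ω

26440 Ω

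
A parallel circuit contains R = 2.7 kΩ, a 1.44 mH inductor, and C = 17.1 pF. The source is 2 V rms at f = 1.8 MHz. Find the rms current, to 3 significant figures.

786 μA

ω = 2πf = 1.131e+07 rad/s
X_L = ωL = 16300 Ω
X_C = 1/(ωC) = 5170 Ω
Parallel: admittances add. Y = 1/R + 1/(jωL) + jωC
Y = (0.000370 + j0.000132) S
|Y| = 0.000393 S → |Z| = 1/|Y| = 2540 Ω, ∠Z = −∠Y = -19.6°
I = V/|Z| = 2/2540 = 786 μA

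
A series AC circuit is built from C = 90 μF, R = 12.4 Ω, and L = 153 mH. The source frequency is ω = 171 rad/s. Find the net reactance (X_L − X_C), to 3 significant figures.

-38.8 Ω

X_L = ωL = 26.2 Ω
X_C = 1/(ωC) = 65.0 Ω
X = 26.2 − 65.0 = -38.8 Ω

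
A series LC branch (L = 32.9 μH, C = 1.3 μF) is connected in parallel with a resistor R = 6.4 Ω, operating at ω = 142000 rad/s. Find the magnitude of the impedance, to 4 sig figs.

X_L = ωL = 4.672 Ω
X_C = 1/(ωC) = 5.417 Ω
Branch 1: Z₁ = R = 6.400 Ω
Branch 2 (series LC): Z₂ = j(X_L − X_C) = −j0.7453 Ω
Parallel: Z = Z₁Z₂/(Z₁+Z₂), |Z| = 0.7403 Ω, ∠Z = -83.36°

0.7403 Ω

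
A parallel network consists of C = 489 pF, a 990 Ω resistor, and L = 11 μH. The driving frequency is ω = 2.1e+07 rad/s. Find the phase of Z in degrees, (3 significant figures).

-80.3°

X_L = ωL = 231 Ω
X_C = 1/(ωC) = 97.4 Ω
Parallel: admittances add. Y = 1/R + 1/(jωL) + jωC
Y = (0.00101 + j0.00594) S
|Y| = 0.00603 S → |Z| = 1/|Y| = 166 Ω, ∠Z = −∠Y = -80.3°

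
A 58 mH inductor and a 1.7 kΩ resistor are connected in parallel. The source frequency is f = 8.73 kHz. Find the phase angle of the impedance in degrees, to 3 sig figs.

ω = 2πf = 54850 rad/s
X_L = ωL = 3180 Ω
Parallel: admittances add. Y = 1/R + 1/(jωL)
Y = (0.000588 − j0.000314) S
|Y| = 0.000667 S → |Z| = 1/|Y| = 1500 Ω, ∠Z = −∠Y = 28.1°

28.1°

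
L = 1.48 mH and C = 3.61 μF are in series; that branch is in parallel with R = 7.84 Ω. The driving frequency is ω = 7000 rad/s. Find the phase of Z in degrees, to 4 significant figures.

-15.02°

X_L = ωL = 10.36 Ω
X_C = 1/(ωC) = 39.57 Ω
Branch 1: Z₁ = R = 7.840 Ω
Branch 2 (series LC): Z₂ = j(X_L − X_C) = −j29.21 Ω
Parallel: Z = Z₁Z₂/(Z₁+Z₂), |Z| = 7.572 Ω, ∠Z = -15.02°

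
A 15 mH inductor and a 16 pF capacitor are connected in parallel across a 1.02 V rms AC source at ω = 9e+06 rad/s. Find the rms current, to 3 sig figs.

X_L = ωL = 135000 Ω
X_C = 1/(ωC) = 6940 Ω
Parallel: admittances add. Y = 1/(jωL) + jωC
Y = (0 + j0.000137) S
|Y| = 0.000137 S → |Z| = 1/|Y| = 7320 Ω, ∠Z = −∠Y = -90.0°
I = V/|Z| = 1.02/7320 = 139 μA

139 μA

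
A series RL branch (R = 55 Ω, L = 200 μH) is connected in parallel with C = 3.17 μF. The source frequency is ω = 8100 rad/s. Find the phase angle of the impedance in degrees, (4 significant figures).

X_L = ωL = 1.620 Ω
X_C = 1/(ωC) = 38.95 Ω
Branch 1 (R+jX_L): Z₁ = 55.00 + j1.620 Ω, |Z₁| = 55.02 Ω
Branch 2 (−jX_C): Z₂ = −j38.95 Ω
Parallel: Z = Z₁Z₂/(Z₁+Z₂), |Z| = 32.24 Ω, ∠Z = -54.15°

-54.15°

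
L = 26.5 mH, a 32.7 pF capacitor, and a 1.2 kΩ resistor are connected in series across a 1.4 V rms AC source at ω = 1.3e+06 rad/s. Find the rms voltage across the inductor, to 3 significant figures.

4.39 V

X_L = ωL = 34400 Ω
X_C = 1/(ωC) = 23500 Ω
Net reactance X = X_L − X_C = 10900 Ω
Z = 1200 + j10900 Ω
|Z| = √(1200² + 10900²) = 11000 Ω
I = V/|Z| = 127 μA
V_L = I·|Z_L| = 0.000127 × 34400 = 4.39 V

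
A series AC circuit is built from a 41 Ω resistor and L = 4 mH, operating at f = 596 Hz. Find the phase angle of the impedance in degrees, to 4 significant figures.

ω = 2πf = 3745 rad/s
X_L = ωL = 14.98 Ω
Z = 41.00 + j14.98 Ω
|Z| = √(41.00² + 14.98²) = 43.65 Ω
∠Z = arctan(14.98/41.00) = 20.07°

20.07°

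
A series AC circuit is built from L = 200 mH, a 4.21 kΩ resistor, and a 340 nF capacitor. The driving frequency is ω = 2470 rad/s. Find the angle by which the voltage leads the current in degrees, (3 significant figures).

X_L = ωL = 494 Ω
X_C = 1/(ωC) = 1190 Ω
Net reactance X = X_L − X_C = -697 Ω
Z = 4210 − j697 Ω
|Z| = √(4210² + 697²) = 4270 Ω
∠Z = arctan(-697/4210) = -9.40°

-9.40°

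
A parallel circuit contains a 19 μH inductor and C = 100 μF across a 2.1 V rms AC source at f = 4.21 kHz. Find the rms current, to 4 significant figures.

1.377 A

ω = 2πf = 26450 rad/s
X_L = ωL = 0.5026 Ω
X_C = 1/(ωC) = 0.3780 Ω
Parallel: admittances add. Y = 1/(jωL) + jωC
Y = (0 + j0.6555) S
|Y| = 0.6555 S → |Z| = 1/|Y| = 1.525 Ω, ∠Z = −∠Y = -90.00°
I = V/|Z| = 2.1/1.525 = 1.377 A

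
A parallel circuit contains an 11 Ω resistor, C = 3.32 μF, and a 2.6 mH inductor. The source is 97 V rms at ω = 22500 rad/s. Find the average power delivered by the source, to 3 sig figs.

855 W

X_L = ωL = 58.5 Ω
X_C = 1/(ωC) = 13.4 Ω
Parallel: admittances add. Y = 1/R + 1/(jωL) + jωC
Y = (0.0909 + j0.0576) S
|Y| = 0.108 S → |Z| = 1/|Y| = 9.29 Ω, ∠Z = −∠Y = -32.4°
I = V/|Z| = 10.4 A
P = VI cos φ = 97 × 10.4 × cos(-32.4°) = 855 W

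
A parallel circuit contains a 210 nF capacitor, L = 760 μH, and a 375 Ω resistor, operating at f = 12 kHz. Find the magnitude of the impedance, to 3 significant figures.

321 Ω

ω = 2πf = 75400 rad/s
X_L = ωL = 57.3 Ω
X_C = 1/(ωC) = 63.2 Ω
Parallel: admittances add. Y = 1/R + 1/(jωL) + jωC
Y = (0.00267 − j0.00162) S
|Y| = 0.00312 S → |Z| = 1/|Y| = 321 Ω, ∠Z = −∠Y = 31.2°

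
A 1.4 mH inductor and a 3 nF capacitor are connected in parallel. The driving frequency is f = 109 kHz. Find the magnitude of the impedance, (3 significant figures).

ω = 2πf = 684900 rad/s
X_L = ωL = 959 Ω
X_C = 1/(ωC) = 487 Ω
Parallel: admittances add. Y = 1/(jωL) + jωC
Y = (0 + j0.00101) S
|Y| = 0.00101 S → |Z| = 1/|Y| = 988 Ω, ∠Z = −∠Y = -90.0°

988 Ω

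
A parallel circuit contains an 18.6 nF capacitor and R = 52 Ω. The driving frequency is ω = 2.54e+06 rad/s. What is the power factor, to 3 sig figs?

0.377

X_C = 1/(ωC) = 21.2 Ω
Parallel: admittances add. Y = 1/R + jωC
Y = (0.0192 + j0.0472) S
|Y| = 0.0510 S → |Z| = 1/|Y| = 19.6 Ω, ∠Z = −∠Y = -67.9°
cos φ = cos(-67.9°) = 0.377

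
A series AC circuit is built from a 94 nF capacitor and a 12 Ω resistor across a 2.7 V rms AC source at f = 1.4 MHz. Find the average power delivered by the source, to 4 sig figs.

ω = 2πf = 8.796e+06 rad/s
X_C = 1/(ωC) = 1.209 Ω
Z = 12.00 − j1.209 Ω
|Z| = √(12.00² + 1.209²) = 12.06 Ω
∠Z = arctan(-1.209/12.00) = -5.755°
I = V/|Z| = 223.9 mA
P = VI cos φ = 2.7 × 0.2239 × cos(-5.755°) = 601.4 mW

601.4 mW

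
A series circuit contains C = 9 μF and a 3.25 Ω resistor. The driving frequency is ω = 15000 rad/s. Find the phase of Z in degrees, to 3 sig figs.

X_C = 1/(ωC) = 7.41 Ω
Z = 3.25 − j7.41 Ω
|Z| = √(3.25² + 7.41²) = 8.09 Ω
∠Z = arctan(-7.41/3.25) = -66.3°

-66.3°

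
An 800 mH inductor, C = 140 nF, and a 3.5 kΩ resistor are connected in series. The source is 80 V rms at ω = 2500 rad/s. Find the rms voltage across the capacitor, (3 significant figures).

X_L = ωL = 2000 Ω
X_C = 1/(ωC) = 2860 Ω
Net reactance X = X_L − X_C = -857 Ω
Z = 3500 − j857 Ω
|Z| = √(3500² + 857²) = 3600 Ω
I = V/|Z| = 22.2 mA
V_C = I·|Z_C| = 0.0222 × 2860 = 63.4 V

63.4 V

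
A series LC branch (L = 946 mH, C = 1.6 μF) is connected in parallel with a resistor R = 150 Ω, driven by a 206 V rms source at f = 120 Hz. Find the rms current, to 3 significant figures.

2.25 A

ω = 2πf = 754.0 rad/s
X_L = ωL = 713 Ω
X_C = 1/(ωC) = 829 Ω
Branch 1: Z₁ = R = 150 Ω
Branch 2 (series LC): Z₂ = j(X_L − X_C) = −j116 Ω
Parallel: Z = Z₁Z₂/(Z₁+Z₂), |Z| = 91.6 Ω, ∠Z = -52.4°
I = V/|Z| = 206/91.6 = 2.25 A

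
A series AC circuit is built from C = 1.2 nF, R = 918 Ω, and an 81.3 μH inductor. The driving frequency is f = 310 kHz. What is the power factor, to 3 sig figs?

0.960

ω = 2πf = 1.948e+06 rad/s
X_L = ωL = 158 Ω
X_C = 1/(ωC) = 428 Ω
Net reactance X = X_L − X_C = -269 Ω
Z = 918 − j269 Ω
|Z| = √(918² + 269²) = 957 Ω
∠Z = arctan(-269/918) = -16.4°
cos φ = cos(-16.4°) = 0.960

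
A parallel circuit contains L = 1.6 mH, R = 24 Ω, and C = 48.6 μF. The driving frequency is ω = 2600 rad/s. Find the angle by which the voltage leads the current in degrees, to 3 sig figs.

69.9°

X_L = ωL = 4.16 Ω
X_C = 1/(ωC) = 7.91 Ω
Parallel: admittances add. Y = 1/R + 1/(jωL) + jωC
Y = (0.0417 − j0.114) S
|Y| = 0.121 S → |Z| = 1/|Y| = 8.24 Ω, ∠Z = −∠Y = 69.9°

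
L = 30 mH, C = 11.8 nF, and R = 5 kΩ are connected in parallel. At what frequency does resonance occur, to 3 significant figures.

ω₀ = 1/√(LC) = 1/√(0.03 × 1.18e-08) = 53150 rad/s
f₀ = ω₀/(2π) = 8.46 kHz

8.46 kHz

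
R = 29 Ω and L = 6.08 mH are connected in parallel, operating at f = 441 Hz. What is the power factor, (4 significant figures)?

ω = 2πf = 2771 rad/s
X_L = ωL = 16.85 Ω
Parallel: admittances add. Y = 1/R + 1/(jωL)
Y = (0.03448 − j0.05936) S
|Y| = 0.06865 S → |Z| = 1/|Y| = 14.57 Ω, ∠Z = −∠Y = 59.85°
cos φ = cos(59.85°) = 0.5023

0.5023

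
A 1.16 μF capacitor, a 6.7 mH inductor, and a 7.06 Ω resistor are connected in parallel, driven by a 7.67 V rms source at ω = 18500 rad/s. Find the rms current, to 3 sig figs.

X_L = ωL = 124 Ω
X_C = 1/(ωC) = 46.6 Ω
Parallel: admittances add. Y = 1/R + 1/(jωL) + jωC
Y = (0.142 + j0.0134) S
|Y| = 0.142 S → |Z| = 1/|Y| = 7.03 Ω, ∠Z = −∠Y = -5.40°
I = V/|Z| = 7.67/7.03 = 1.09 A

1.09 A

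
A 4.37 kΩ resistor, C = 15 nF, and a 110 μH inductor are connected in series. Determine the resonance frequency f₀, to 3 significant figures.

124 kHz

ω₀ = 1/√(LC) = 1/√(0.00011 × 1.5e-08) = 778500 rad/s
f₀ = ω₀/(2π) = 124 kHz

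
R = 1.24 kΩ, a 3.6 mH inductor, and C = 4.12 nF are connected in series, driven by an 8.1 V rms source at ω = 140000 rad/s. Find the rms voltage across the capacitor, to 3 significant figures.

8.04 V

X_L = ωL = 504 Ω
X_C = 1/(ωC) = 1730 Ω
Net reactance X = X_L − X_C = -1230 Ω
Z = 1240 − j1230 Ω
|Z| = √(1240² + 1230²) = 1750 Ω
I = V/|Z| = 4.64 mA
V_C = I·|Z_C| = 0.00464 × 1730 = 8.04 V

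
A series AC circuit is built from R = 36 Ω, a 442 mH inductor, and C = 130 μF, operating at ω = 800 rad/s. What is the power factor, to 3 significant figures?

X_L = ωL = 354 Ω
X_C = 1/(ωC) = 9.62 Ω
Net reactance X = X_L − X_C = 344 Ω
Z = 36.0 + j344 Ω
|Z| = √(36.0² + 344²) = 346 Ω
∠Z = arctan(344/36.0) = 84.0°
cos φ = cos(84.0°) = 0.104

0.104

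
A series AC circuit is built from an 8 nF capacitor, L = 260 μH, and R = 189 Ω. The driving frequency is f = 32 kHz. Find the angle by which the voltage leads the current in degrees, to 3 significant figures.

-71.6°

ω = 2πf = 201100 rad/s
X_L = ωL = 52.3 Ω
X_C = 1/(ωC) = 622 Ω
Net reactance X = X_L − X_C = -569 Ω
Z = 189 − j569 Ω
|Z| = √(189² + 569²) = 600 Ω
∠Z = arctan(-569/189) = -71.6°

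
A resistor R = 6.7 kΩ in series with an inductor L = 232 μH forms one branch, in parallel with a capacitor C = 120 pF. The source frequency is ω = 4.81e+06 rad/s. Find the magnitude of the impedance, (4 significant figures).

1749 Ω

X_L = ωL = 1116 Ω
X_C = 1/(ωC) = 1733 Ω
Branch 1 (R+jX_L): Z₁ = 6700 + j1116 Ω, |Z₁| = 6792 Ω
Branch 2 (−jX_C): Z₂ = −j1733 Ω
Parallel: Z = Z₁Z₂/(Z₁+Z₂), |Z| = 1749 Ω, ∠Z = -75.29°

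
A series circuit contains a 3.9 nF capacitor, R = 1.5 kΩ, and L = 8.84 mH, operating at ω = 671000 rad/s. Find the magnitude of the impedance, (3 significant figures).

X_L = ωL = 5930 Ω
X_C = 1/(ωC) = 382 Ω
Net reactance X = X_L − X_C = 5550 Ω
Z = 1500 + j5550 Ω
|Z| = √(1500² + 5550²) = 5750 Ω

5750 Ω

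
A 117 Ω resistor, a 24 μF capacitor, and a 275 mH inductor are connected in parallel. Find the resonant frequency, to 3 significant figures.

62.0 Hz

ω₀ = 1/√(LC) = 1/√(0.275 × 2.4e-05) = 389.2 rad/s
f₀ = ω₀/(2π) = 62.0 Hz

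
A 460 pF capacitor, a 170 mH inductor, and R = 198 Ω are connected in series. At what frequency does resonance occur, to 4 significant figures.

18.00 kHz

ω₀ = 1/√(LC) = 1/√(0.17 × 4.6e-10) = 113100 rad/s
f₀ = ω₀/(2π) = 18.00 kHz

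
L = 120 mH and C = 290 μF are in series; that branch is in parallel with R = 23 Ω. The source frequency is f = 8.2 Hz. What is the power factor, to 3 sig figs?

0.935

ω = 2πf = 51.52 rad/s
X_L = ωL = 6.18 Ω
X_C = 1/(ωC) = 66.9 Ω
Branch 1: Z₁ = R = 23.0 Ω
Branch 2 (series LC): Z₂ = j(X_L − X_C) = −j60.7 Ω
Parallel: Z = Z₁Z₂/(Z₁+Z₂), |Z| = 21.5 Ω, ∠Z = -20.7°
cos φ = cos(-20.7°) = 0.935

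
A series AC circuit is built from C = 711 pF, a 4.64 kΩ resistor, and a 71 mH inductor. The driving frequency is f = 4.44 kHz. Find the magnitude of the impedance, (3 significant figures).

48700 Ω

ω = 2πf = 27900 rad/s
X_L = ωL = 1980 Ω
X_C = 1/(ωC) = 50400 Ω
Net reactance X = X_L − X_C = -48400 Ω
Z = 4640 − j48400 Ω
|Z| = √(4640² + 48400²) = 48700 Ω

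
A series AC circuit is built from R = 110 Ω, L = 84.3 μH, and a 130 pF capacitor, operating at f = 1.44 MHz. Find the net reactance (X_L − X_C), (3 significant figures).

-87.5 Ω

ω = 2πf = 9.048e+06 rad/s
X_L = ωL = 763 Ω
X_C = 1/(ωC) = 850 Ω
X = 763 − 850 = -87.5 Ω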